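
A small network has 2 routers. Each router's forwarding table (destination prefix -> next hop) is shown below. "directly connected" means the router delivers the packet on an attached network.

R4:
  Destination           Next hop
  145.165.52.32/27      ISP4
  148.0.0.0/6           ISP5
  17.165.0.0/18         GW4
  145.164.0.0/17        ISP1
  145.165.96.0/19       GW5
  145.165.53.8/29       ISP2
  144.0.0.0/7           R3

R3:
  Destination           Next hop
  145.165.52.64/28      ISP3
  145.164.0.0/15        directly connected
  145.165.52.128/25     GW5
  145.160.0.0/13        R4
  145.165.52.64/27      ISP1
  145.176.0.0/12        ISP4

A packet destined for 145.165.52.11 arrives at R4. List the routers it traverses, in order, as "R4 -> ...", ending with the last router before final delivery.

At R4: longest match for 145.165.52.11 is 144.0.0.0/7 -> R3
At R3: longest match for 145.165.52.11 is 145.164.0.0/15 -> directly connected

R4 -> R3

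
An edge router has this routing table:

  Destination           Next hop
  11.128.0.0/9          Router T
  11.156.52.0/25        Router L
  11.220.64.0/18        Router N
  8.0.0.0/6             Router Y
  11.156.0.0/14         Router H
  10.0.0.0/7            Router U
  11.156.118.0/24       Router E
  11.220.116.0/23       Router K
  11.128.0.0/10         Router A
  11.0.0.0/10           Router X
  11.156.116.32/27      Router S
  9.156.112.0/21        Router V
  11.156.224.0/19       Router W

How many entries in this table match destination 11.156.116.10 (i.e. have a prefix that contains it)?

5

Prefixes containing 11.156.116.10:
  8.0.0.0/6 (8.0.0.0 - 11.255.255.255)
  10.0.0.0/7 (10.0.0.0 - 11.255.255.255)
  11.128.0.0/9 (11.128.0.0 - 11.255.255.255)
  11.128.0.0/10 (11.128.0.0 - 11.191.255.255)
  11.156.0.0/14 (11.156.0.0 - 11.159.255.255)
Total matching entries: 5.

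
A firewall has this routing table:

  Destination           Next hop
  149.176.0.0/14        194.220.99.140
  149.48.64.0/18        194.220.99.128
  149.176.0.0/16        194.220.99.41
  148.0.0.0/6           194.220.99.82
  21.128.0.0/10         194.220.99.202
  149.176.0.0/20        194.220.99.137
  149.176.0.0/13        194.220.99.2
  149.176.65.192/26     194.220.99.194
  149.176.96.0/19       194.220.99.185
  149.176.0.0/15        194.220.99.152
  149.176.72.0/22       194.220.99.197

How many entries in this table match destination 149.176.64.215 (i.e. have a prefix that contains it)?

5

Prefixes containing 149.176.64.215:
  148.0.0.0/6 (148.0.0.0 - 151.255.255.255)
  149.176.0.0/13 (149.176.0.0 - 149.183.255.255)
  149.176.0.0/14 (149.176.0.0 - 149.179.255.255)
  149.176.0.0/15 (149.176.0.0 - 149.177.255.255)
  149.176.0.0/16 (149.176.0.0 - 149.176.255.255)
Total matching entries: 5.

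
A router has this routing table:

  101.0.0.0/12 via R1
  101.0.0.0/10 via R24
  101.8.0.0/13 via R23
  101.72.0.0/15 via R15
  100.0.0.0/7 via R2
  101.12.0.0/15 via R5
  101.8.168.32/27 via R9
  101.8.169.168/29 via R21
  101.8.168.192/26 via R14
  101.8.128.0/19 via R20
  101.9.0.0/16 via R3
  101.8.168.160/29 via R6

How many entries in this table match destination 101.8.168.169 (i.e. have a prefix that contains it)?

4

Prefixes containing 101.8.168.169:
  100.0.0.0/7 (100.0.0.0 - 101.255.255.255)
  101.0.0.0/10 (101.0.0.0 - 101.63.255.255)
  101.0.0.0/12 (101.0.0.0 - 101.15.255.255)
  101.8.0.0/13 (101.8.0.0 - 101.15.255.255)
Total matching entries: 4.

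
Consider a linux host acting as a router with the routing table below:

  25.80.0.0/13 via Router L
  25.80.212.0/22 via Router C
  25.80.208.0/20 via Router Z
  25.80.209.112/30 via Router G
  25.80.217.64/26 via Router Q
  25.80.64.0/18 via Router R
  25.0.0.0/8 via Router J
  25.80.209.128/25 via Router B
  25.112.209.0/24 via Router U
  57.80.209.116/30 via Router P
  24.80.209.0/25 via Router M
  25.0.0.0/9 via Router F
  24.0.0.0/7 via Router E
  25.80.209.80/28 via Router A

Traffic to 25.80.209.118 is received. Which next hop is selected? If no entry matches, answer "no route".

Routes whose prefix contains 25.80.209.118:
  24.0.0.0/7 (24.0.0.0 - 25.255.255.255) -> Router E
  25.0.0.0/8 (25.0.0.0 - 25.255.255.255) -> Router J
  25.0.0.0/9 (25.0.0.0 - 25.127.255.255) -> Router F
  25.80.0.0/13 (25.80.0.0 - 25.87.255.255) -> Router L
  25.80.208.0/20 (25.80.208.0 - 25.80.223.255) -> Router Z
More-specific entries that do NOT match:
  25.80.209.112/30 (25.80.209.112 - 25.80.209.115) does not contain 25.80.209.118
  57.80.209.116/30 (57.80.209.116 - 57.80.209.119) does not contain 25.80.209.118
  25.80.209.80/28 (25.80.209.80 - 25.80.209.95) does not contain 25.80.209.118
  25.80.217.64/26 (25.80.217.64 - 25.80.217.127) does not contain 25.80.209.118
  25.80.209.128/25 (25.80.209.128 - 25.80.209.255) does not contain 25.80.209.118
  24.80.209.0/25 (24.80.209.0 - 24.80.209.127) does not contain 25.80.209.118
  25.112.209.0/24 (25.112.209.0 - 25.112.209.255) does not contain 25.80.209.118
  25.80.212.0/22 (25.80.212.0 - 25.80.215.255) does not contain 25.80.209.118
Longest matching prefix is /20 -> next hop Router Z.

Router Z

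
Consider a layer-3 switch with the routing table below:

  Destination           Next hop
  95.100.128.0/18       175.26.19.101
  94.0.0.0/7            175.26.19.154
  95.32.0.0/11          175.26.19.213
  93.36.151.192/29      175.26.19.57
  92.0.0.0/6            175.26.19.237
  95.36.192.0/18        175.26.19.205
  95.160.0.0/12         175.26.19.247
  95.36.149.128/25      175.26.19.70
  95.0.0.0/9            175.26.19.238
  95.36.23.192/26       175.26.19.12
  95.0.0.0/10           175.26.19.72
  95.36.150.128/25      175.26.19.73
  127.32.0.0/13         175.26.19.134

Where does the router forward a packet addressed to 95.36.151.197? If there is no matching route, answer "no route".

Routes whose prefix contains 95.36.151.197:
  92.0.0.0/6 (92.0.0.0 - 95.255.255.255) -> 175.26.19.237
  94.0.0.0/7 (94.0.0.0 - 95.255.255.255) -> 175.26.19.154
  95.0.0.0/9 (95.0.0.0 - 95.127.255.255) -> 175.26.19.238
  95.0.0.0/10 (95.0.0.0 - 95.63.255.255) -> 175.26.19.72
  95.32.0.0/11 (95.32.0.0 - 95.63.255.255) -> 175.26.19.213
More-specific entries that do NOT match:
  93.36.151.192/29 (93.36.151.192 - 93.36.151.199) does not contain 95.36.151.197
  95.36.23.192/26 (95.36.23.192 - 95.36.23.255) does not contain 95.36.151.197
  95.36.149.128/25 (95.36.149.128 - 95.36.149.255) does not contain 95.36.151.197
  95.36.150.128/25 (95.36.150.128 - 95.36.150.255) does not contain 95.36.151.197
  95.100.128.0/18 (95.100.128.0 - 95.100.191.255) does not contain 95.36.151.197
  95.36.192.0/18 (95.36.192.0 - 95.36.255.255) does not contain 95.36.151.197
  127.32.0.0/13 (127.32.0.0 - 127.39.255.255) does not contain 95.36.151.197
  95.160.0.0/12 (95.160.0.0 - 95.175.255.255) does not contain 95.36.151.197
Longest matching prefix is /11 -> next hop 175.26.19.213.

175.26.19.213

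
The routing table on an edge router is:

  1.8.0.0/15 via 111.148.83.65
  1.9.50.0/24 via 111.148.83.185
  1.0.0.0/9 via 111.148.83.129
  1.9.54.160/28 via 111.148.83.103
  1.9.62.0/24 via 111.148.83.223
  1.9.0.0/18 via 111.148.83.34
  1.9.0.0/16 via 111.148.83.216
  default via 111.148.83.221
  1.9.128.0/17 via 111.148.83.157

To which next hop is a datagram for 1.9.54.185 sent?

111.148.83.34

Routes whose prefix contains 1.9.54.185:
  0.0.0.0/0 (default, matches everything) -> 111.148.83.221
  1.0.0.0/9 (1.0.0.0 - 1.127.255.255) -> 111.148.83.129
  1.8.0.0/15 (1.8.0.0 - 1.9.255.255) -> 111.148.83.65
  1.9.0.0/16 (1.9.0.0 - 1.9.255.255) -> 111.148.83.216
  1.9.0.0/18 (1.9.0.0 - 1.9.63.255) -> 111.148.83.34
More-specific entries that do NOT match:
  1.9.54.160/28 (1.9.54.160 - 1.9.54.175) does not contain 1.9.54.185
  1.9.50.0/24 (1.9.50.0 - 1.9.50.255) does not contain 1.9.54.185
  1.9.62.0/24 (1.9.62.0 - 1.9.62.255) does not contain 1.9.54.185
Longest matching prefix is /18 -> next hop 111.148.83.34.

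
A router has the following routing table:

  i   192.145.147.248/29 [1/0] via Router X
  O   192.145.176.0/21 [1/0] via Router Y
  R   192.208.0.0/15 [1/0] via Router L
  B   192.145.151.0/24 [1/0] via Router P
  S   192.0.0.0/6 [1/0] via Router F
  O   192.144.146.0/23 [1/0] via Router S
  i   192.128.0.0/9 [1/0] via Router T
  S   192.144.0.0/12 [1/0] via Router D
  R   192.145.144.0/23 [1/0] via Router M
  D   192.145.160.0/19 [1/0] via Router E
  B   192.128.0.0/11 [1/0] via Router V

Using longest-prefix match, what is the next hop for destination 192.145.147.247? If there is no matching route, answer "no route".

Router D

Routes whose prefix contains 192.145.147.247:
  192.0.0.0/6 (192.0.0.0 - 195.255.255.255) -> Router F
  192.128.0.0/9 (192.128.0.0 - 192.255.255.255) -> Router T
  192.128.0.0/11 (192.128.0.0 - 192.159.255.255) -> Router V
  192.144.0.0/12 (192.144.0.0 - 192.159.255.255) -> Router D
More-specific entries that do NOT match:
  192.145.147.248/29 (192.145.147.248 - 192.145.147.255) does not contain 192.145.147.247
  192.145.151.0/24 (192.145.151.0 - 192.145.151.255) does not contain 192.145.147.247
  192.144.146.0/23 (192.144.146.0 - 192.144.147.255) does not contain 192.145.147.247
  192.145.144.0/23 (192.145.144.0 - 192.145.145.255) does not contain 192.145.147.247
  192.145.176.0/21 (192.145.176.0 - 192.145.183.255) does not contain 192.145.147.247
  192.145.160.0/19 (192.145.160.0 - 192.145.191.255) does not contain 192.145.147.247
  192.208.0.0/15 (192.208.0.0 - 192.209.255.255) does not contain 192.145.147.247
Longest matching prefix is /12 -> next hop Router D.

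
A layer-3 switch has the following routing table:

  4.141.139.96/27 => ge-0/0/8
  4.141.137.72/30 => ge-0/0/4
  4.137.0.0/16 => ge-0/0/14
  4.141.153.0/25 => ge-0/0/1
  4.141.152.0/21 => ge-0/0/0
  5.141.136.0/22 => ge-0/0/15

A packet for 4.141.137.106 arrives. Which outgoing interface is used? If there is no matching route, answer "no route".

No entry's prefix contains 4.141.137.106; there is no default route.

no route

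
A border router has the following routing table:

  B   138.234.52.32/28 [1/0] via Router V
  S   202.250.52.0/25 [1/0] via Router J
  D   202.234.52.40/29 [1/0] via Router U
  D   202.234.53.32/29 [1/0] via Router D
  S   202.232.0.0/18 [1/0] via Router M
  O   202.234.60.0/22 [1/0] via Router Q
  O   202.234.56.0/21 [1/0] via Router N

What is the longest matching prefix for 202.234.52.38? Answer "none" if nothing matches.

none

202.234.52.38 is outside every listed prefix and there is no default route.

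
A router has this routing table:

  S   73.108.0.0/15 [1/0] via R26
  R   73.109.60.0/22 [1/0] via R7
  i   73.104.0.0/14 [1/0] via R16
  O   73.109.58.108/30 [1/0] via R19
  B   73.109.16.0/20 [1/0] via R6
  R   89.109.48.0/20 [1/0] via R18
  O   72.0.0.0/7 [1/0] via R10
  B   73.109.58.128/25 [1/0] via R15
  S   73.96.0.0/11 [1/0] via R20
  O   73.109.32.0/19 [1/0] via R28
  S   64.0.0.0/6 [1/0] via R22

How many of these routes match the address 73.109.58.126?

Prefixes containing 73.109.58.126:
  72.0.0.0/7 (72.0.0.0 - 73.255.255.255)
  73.96.0.0/11 (73.96.0.0 - 73.127.255.255)
  73.108.0.0/15 (73.108.0.0 - 73.109.255.255)
  73.109.32.0/19 (73.109.32.0 - 73.109.63.255)
Total matching entries: 4.

4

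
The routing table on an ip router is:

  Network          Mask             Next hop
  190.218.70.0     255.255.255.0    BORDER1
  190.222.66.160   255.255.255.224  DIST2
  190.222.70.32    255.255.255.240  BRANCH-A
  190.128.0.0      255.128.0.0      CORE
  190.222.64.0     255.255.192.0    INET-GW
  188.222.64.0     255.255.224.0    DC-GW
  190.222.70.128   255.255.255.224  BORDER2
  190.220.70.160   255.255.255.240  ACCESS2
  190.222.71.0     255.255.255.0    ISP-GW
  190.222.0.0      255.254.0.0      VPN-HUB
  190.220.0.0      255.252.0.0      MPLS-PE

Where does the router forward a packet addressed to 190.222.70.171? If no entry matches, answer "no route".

Routes whose prefix contains 190.222.70.171:
  190.128.0.0/9 (190.128.0.0 - 190.255.255.255) -> CORE
  190.220.0.0/14 (190.220.0.0 - 190.223.255.255) -> MPLS-PE
  190.222.0.0/15 (190.222.0.0 - 190.223.255.255) -> VPN-HUB
  190.222.64.0/18 (190.222.64.0 - 190.222.127.255) -> INET-GW
More-specific entries that do NOT match:
  190.222.70.32/28 (190.222.70.32 - 190.222.70.47) does not contain 190.222.70.171
  190.220.70.160/28 (190.220.70.160 - 190.220.70.175) does not contain 190.222.70.171
  190.222.66.160/27 (190.222.66.160 - 190.222.66.191) does not contain 190.222.70.171
  190.222.70.128/27 (190.222.70.128 - 190.222.70.159) does not contain 190.222.70.171
  190.218.70.0/24 (190.218.70.0 - 190.218.70.255) does not contain 190.222.70.171
  190.222.71.0/24 (190.222.71.0 - 190.222.71.255) does not contain 190.222.70.171
  188.222.64.0/19 (188.222.64.0 - 188.222.95.255) does not contain 190.222.70.171
Longest matching prefix is /18 -> next hop INET-GW.

INET-GW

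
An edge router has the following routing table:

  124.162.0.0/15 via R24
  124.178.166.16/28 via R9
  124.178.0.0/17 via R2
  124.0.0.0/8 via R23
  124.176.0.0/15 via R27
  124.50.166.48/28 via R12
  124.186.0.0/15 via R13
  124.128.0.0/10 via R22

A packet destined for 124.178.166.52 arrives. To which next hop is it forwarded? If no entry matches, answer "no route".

Routes whose prefix contains 124.178.166.52:
  124.0.0.0/8 (124.0.0.0 - 124.255.255.255) -> R23
  124.128.0.0/10 (124.128.0.0 - 124.191.255.255) -> R22
More-specific entries that do NOT match:
  124.178.166.16/28 (124.178.166.16 - 124.178.166.31) does not contain 124.178.166.52
  124.50.166.48/28 (124.50.166.48 - 124.50.166.63) does not contain 124.178.166.52
  124.178.0.0/17 (124.178.0.0 - 124.178.127.255) does not contain 124.178.166.52
  124.162.0.0/15 (124.162.0.0 - 124.163.255.255) does not contain 124.178.166.52
  124.176.0.0/15 (124.176.0.0 - 124.177.255.255) does not contain 124.178.166.52
  124.186.0.0/15 (124.186.0.0 - 124.187.255.255) does not contain 124.178.166.52
Longest matching prefix is /10 -> next hop R22.

R22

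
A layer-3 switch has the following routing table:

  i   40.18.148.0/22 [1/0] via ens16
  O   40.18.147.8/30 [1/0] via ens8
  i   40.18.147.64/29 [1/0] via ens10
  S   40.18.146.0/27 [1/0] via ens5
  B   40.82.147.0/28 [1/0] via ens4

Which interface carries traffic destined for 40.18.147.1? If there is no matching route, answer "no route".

no route

No entry's prefix contains 40.18.147.1; there is no default route.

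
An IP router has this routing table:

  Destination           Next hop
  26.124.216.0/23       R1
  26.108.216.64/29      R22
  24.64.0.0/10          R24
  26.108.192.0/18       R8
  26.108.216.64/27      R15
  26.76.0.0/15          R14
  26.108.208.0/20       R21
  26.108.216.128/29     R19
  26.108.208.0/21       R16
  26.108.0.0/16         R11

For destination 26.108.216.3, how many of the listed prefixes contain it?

3

Prefixes containing 26.108.216.3:
  26.108.0.0/16 (26.108.0.0 - 26.108.255.255)
  26.108.192.0/18 (26.108.192.0 - 26.108.255.255)
  26.108.208.0/20 (26.108.208.0 - 26.108.223.255)
Total matching entries: 3.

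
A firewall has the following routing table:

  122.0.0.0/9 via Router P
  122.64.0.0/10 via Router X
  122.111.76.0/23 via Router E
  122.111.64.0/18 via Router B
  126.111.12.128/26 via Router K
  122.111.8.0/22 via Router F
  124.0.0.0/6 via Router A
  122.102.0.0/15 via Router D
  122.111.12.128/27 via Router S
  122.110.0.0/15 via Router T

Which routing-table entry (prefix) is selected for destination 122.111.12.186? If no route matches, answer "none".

122.110.0.0/15

Entries matching 122.111.12.186:
  122.0.0.0/9 (122.0.0.0 - 122.127.255.255)
  122.64.0.0/10 (122.64.0.0 - 122.127.255.255)
  122.110.0.0/15 (122.110.0.0 - 122.111.255.255)
Most specific is 122.110.0.0/15.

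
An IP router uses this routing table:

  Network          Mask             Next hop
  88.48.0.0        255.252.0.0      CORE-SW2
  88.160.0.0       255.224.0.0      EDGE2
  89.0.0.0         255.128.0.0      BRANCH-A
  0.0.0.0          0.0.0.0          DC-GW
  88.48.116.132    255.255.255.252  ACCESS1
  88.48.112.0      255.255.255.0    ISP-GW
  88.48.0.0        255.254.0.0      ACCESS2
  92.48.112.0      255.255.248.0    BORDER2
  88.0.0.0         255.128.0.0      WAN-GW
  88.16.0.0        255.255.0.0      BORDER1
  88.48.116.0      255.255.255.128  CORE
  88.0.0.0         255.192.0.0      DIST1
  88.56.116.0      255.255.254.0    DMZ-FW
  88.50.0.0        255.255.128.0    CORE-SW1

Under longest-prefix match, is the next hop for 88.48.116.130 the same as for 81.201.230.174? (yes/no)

88.48.116.130: longest match 88.48.0.0/15 -> ACCESS2
81.201.230.174: longest match 0.0.0.0/0 -> DC-GW

no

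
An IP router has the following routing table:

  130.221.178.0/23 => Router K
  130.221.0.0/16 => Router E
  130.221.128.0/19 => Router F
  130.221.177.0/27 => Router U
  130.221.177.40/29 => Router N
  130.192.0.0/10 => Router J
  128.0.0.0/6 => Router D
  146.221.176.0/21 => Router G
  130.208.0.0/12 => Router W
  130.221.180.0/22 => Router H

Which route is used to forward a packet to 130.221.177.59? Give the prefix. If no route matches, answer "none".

Entries matching 130.221.177.59:
  128.0.0.0/6 (128.0.0.0 - 131.255.255.255)
  130.192.0.0/10 (130.192.0.0 - 130.255.255.255)
  130.208.0.0/12 (130.208.0.0 - 130.223.255.255)
  130.221.0.0/16 (130.221.0.0 - 130.221.255.255)
Most specific is 130.221.0.0/16.

130.221.0.0/16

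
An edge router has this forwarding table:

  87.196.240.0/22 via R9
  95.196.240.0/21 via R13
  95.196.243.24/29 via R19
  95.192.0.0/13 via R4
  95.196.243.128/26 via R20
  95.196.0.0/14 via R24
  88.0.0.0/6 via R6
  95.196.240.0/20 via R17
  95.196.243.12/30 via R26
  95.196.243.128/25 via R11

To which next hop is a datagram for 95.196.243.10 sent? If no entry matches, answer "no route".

Routes whose prefix contains 95.196.243.10:
  95.192.0.0/13 (95.192.0.0 - 95.199.255.255) -> R4
  95.196.0.0/14 (95.196.0.0 - 95.199.255.255) -> R24
  95.196.240.0/20 (95.196.240.0 - 95.196.255.255) -> R17
  95.196.240.0/21 (95.196.240.0 - 95.196.247.255) -> R13
More-specific entries that do NOT match:
  95.196.243.12/30 (95.196.243.12 - 95.196.243.15) does not contain 95.196.243.10
  95.196.243.24/29 (95.196.243.24 - 95.196.243.31) does not contain 95.196.243.10
  95.196.243.128/26 (95.196.243.128 - 95.196.243.191) does not contain 95.196.243.10
  95.196.243.128/25 (95.196.243.128 - 95.196.243.255) does not contain 95.196.243.10
  87.196.240.0/22 (87.196.240.0 - 87.196.243.255) does not contain 95.196.243.10
Longest matching prefix is /21 -> next hop R13.

R13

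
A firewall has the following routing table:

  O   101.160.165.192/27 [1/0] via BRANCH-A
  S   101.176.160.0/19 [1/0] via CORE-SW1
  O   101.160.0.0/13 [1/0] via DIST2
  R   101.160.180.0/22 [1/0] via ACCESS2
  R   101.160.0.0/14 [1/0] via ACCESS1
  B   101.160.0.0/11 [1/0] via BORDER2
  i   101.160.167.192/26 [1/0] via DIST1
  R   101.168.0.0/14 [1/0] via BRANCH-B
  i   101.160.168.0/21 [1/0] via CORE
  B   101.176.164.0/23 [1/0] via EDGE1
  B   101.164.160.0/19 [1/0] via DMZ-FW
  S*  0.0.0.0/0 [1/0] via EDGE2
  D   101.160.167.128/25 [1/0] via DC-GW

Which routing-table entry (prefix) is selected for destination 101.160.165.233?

Entries matching 101.160.165.233:
  0.0.0.0/0 (default, matches everything)
  101.160.0.0/11 (101.160.0.0 - 101.191.255.255)
  101.160.0.0/13 (101.160.0.0 - 101.167.255.255)
  101.160.0.0/14 (101.160.0.0 - 101.163.255.255)
Most specific is 101.160.0.0/14.

101.160.0.0/14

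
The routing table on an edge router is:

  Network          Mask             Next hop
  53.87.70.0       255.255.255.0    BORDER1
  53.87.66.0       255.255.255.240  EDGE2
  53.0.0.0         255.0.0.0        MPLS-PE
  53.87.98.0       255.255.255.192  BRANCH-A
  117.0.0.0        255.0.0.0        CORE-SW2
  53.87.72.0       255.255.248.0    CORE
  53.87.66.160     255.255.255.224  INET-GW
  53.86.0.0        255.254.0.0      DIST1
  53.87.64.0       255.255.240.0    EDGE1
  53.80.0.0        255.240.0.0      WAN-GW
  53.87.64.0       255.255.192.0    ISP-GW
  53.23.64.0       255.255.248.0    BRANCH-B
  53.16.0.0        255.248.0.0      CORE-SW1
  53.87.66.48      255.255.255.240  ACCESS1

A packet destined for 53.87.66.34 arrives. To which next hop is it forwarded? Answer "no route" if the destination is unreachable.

Routes whose prefix contains 53.87.66.34:
  53.0.0.0/8 (53.0.0.0 - 53.255.255.255) -> MPLS-PE
  53.80.0.0/12 (53.80.0.0 - 53.95.255.255) -> WAN-GW
  53.86.0.0/15 (53.86.0.0 - 53.87.255.255) -> DIST1
  53.87.64.0/18 (53.87.64.0 - 53.87.127.255) -> ISP-GW
  53.87.64.0/20 (53.87.64.0 - 53.87.79.255) -> EDGE1
More-specific entries that do NOT match:
  53.87.66.0/28 (53.87.66.0 - 53.87.66.15) does not contain 53.87.66.34
  53.87.66.48/28 (53.87.66.48 - 53.87.66.63) does not contain 53.87.66.34
  53.87.66.160/27 (53.87.66.160 - 53.87.66.191) does not contain 53.87.66.34
  53.87.98.0/26 (53.87.98.0 - 53.87.98.63) does not contain 53.87.66.34
  53.87.70.0/24 (53.87.70.0 - 53.87.70.255) does not contain 53.87.66.34
  53.87.72.0/21 (53.87.72.0 - 53.87.79.255) does not contain 53.87.66.34
  53.23.64.0/21 (53.23.64.0 - 53.23.71.255) does not contain 53.87.66.34
Longest matching prefix is /20 -> next hop EDGE1.

EDGE1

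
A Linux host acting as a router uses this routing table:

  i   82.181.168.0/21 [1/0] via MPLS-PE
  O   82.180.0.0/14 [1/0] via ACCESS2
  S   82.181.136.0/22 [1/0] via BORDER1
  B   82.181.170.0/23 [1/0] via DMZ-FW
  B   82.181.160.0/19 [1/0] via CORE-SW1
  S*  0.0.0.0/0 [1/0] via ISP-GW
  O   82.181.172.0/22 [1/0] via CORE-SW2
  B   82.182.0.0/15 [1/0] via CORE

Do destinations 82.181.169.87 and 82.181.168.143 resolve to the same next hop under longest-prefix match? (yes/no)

82.181.169.87: longest match 82.181.168.0/21 -> MPLS-PE
82.181.168.143: longest match 82.181.168.0/21 -> MPLS-PE

yes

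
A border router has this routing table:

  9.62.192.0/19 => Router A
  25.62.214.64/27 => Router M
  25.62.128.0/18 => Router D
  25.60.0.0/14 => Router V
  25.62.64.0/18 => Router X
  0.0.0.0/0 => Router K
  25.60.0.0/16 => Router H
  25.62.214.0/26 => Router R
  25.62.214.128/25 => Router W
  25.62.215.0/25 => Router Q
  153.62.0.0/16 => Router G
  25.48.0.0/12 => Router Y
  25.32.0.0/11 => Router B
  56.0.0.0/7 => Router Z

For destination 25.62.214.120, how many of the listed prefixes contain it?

4

Prefixes containing 25.62.214.120:
  0.0.0.0/0 (default, matches everything)
  25.32.0.0/11 (25.32.0.0 - 25.63.255.255)
  25.48.0.0/12 (25.48.0.0 - 25.63.255.255)
  25.60.0.0/14 (25.60.0.0 - 25.63.255.255)
Total matching entries: 4.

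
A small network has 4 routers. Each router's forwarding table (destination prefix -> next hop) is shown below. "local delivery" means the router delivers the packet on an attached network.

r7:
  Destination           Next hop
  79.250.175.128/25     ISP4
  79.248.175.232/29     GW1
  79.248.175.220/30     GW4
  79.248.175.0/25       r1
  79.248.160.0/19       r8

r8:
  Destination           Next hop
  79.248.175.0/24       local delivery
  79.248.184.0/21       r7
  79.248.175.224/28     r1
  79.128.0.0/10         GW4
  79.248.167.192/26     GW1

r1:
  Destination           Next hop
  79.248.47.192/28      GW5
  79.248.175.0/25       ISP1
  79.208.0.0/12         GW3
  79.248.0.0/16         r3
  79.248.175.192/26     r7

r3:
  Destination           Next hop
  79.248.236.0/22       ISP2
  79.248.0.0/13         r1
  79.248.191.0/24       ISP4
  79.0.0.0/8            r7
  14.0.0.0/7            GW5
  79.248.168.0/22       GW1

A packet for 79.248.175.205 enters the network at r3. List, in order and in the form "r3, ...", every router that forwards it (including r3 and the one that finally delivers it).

r3, r1, r7, r8

At r3: longest match for 79.248.175.205 is 79.248.0.0/13 -> r1
At r1: longest match for 79.248.175.205 is 79.248.175.192/26 -> r7
At r7: longest match for 79.248.175.205 is 79.248.160.0/19 -> r8
At r8: longest match for 79.248.175.205 is 79.248.175.0/24 -> local delivery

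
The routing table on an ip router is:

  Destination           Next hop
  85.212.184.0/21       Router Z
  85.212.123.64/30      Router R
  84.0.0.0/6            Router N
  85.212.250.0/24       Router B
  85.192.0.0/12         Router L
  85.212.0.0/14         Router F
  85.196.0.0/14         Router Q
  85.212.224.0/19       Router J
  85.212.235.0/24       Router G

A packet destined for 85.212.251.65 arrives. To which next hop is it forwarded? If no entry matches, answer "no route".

Routes whose prefix contains 85.212.251.65:
  84.0.0.0/6 (84.0.0.0 - 87.255.255.255) -> Router N
  85.212.0.0/14 (85.212.0.0 - 85.215.255.255) -> Router F
  85.212.224.0/19 (85.212.224.0 - 85.212.255.255) -> Router J
More-specific entries that do NOT match:
  85.212.123.64/30 (85.212.123.64 - 85.212.123.67) does not contain 85.212.251.65
  85.212.250.0/24 (85.212.250.0 - 85.212.250.255) does not contain 85.212.251.65
  85.212.235.0/24 (85.212.235.0 - 85.212.235.255) does not contain 85.212.251.65
  85.212.184.0/21 (85.212.184.0 - 85.212.191.255) does not contain 85.212.251.65
Longest matching prefix is /19 -> next hop Router J.

Router J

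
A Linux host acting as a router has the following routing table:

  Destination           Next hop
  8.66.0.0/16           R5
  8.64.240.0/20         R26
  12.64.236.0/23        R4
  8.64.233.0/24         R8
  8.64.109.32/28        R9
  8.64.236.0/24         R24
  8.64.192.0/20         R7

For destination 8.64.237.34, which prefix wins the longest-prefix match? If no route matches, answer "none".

8.64.237.34 is outside every listed prefix and there is no default route.

none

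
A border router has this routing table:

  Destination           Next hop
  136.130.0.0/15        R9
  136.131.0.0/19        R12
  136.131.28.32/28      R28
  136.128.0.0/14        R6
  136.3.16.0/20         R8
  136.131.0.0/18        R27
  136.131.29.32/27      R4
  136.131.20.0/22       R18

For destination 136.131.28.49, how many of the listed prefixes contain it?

4

Prefixes containing 136.131.28.49:
  136.128.0.0/14 (136.128.0.0 - 136.131.255.255)
  136.130.0.0/15 (136.130.0.0 - 136.131.255.255)
  136.131.0.0/18 (136.131.0.0 - 136.131.63.255)
  136.131.0.0/19 (136.131.0.0 - 136.131.31.255)
Total matching entries: 4.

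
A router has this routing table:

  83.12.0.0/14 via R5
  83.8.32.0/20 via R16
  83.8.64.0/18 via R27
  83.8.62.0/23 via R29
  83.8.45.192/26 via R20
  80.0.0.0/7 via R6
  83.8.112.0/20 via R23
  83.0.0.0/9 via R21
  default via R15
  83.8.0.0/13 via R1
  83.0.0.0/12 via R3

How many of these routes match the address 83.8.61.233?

4

Prefixes containing 83.8.61.233:
  0.0.0.0/0 (default, matches everything)
  83.0.0.0/9 (83.0.0.0 - 83.127.255.255)
  83.0.0.0/12 (83.0.0.0 - 83.15.255.255)
  83.8.0.0/13 (83.8.0.0 - 83.15.255.255)
Total matching entries: 4.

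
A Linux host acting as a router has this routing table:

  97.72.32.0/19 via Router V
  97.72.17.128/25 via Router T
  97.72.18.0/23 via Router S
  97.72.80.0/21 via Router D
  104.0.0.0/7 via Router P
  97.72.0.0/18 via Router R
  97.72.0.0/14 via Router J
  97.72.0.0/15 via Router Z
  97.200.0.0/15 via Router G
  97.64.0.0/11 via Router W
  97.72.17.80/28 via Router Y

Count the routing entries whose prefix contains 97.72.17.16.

4

Prefixes containing 97.72.17.16:
  97.64.0.0/11 (97.64.0.0 - 97.95.255.255)
  97.72.0.0/14 (97.72.0.0 - 97.75.255.255)
  97.72.0.0/15 (97.72.0.0 - 97.73.255.255)
  97.72.0.0/18 (97.72.0.0 - 97.72.63.255)
Total matching entries: 4.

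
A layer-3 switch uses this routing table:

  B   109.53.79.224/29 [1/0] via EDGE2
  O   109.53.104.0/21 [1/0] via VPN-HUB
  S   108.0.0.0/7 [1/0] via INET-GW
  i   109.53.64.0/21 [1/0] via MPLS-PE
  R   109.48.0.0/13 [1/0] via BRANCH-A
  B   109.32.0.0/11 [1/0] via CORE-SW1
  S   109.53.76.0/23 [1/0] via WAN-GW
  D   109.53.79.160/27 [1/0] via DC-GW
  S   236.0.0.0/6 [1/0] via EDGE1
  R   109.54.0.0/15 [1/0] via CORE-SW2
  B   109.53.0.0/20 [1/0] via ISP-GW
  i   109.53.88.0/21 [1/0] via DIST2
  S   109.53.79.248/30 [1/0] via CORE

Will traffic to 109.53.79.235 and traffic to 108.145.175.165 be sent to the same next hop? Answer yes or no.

no

109.53.79.235: longest match 109.48.0.0/13 -> BRANCH-A
108.145.175.165: longest match 108.0.0.0/7 -> INET-GW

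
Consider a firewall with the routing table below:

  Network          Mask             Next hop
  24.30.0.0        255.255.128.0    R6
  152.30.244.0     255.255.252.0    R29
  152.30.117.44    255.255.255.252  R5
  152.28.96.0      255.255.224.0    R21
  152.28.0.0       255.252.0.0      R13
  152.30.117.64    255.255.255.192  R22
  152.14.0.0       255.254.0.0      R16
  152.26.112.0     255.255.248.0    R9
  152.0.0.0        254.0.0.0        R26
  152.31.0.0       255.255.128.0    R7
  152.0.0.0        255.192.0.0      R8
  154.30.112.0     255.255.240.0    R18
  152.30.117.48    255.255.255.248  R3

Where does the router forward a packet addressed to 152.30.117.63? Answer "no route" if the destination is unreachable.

R13

Routes whose prefix contains 152.30.117.63:
  152.0.0.0/7 (152.0.0.0 - 153.255.255.255) -> R26
  152.0.0.0/10 (152.0.0.0 - 152.63.255.255) -> R8
  152.28.0.0/14 (152.28.0.0 - 152.31.255.255) -> R13
More-specific entries that do NOT match:
  152.30.117.44/30 (152.30.117.44 - 152.30.117.47) does not contain 152.30.117.63
  152.30.117.48/29 (152.30.117.48 - 152.30.117.55) does not contain 152.30.117.63
  152.30.117.64/26 (152.30.117.64 - 152.30.117.127) does not contain 152.30.117.63
  152.30.244.0/22 (152.30.244.0 - 152.30.247.255) does not contain 152.30.117.63
  152.26.112.0/21 (152.26.112.0 - 152.26.119.255) does not contain 152.30.117.63
  154.30.112.0/20 (154.30.112.0 - 154.30.127.255) does not contain 152.30.117.63
  152.28.96.0/19 (152.28.96.0 - 152.28.127.255) does not contain 152.30.117.63
  24.30.0.0/17 (24.30.0.0 - 24.30.127.255) does not contain 152.30.117.63
  152.31.0.0/17 (152.31.0.0 - 152.31.127.255) does not contain 152.30.117.63
  152.14.0.0/15 (152.14.0.0 - 152.15.255.255) does not contain 152.30.117.63
Longest matching prefix is /14 -> next hop R13.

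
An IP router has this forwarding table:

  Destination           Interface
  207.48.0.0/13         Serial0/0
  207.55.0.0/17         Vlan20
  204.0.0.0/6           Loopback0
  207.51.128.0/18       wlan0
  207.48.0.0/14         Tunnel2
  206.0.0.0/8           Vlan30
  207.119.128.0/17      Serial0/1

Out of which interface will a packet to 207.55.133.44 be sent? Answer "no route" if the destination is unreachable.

Serial0/0

Routes whose prefix contains 207.55.133.44:
  204.0.0.0/6 (204.0.0.0 - 207.255.255.255) -> Loopback0
  207.48.0.0/13 (207.48.0.0 - 207.55.255.255) -> Serial0/0
More-specific entries that do NOT match:
  207.51.128.0/18 (207.51.128.0 - 207.51.191.255) does not contain 207.55.133.44
  207.55.0.0/17 (207.55.0.0 - 207.55.127.255) does not contain 207.55.133.44
  207.119.128.0/17 (207.119.128.0 - 207.119.255.255) does not contain 207.55.133.44
  207.48.0.0/14 (207.48.0.0 - 207.51.255.255) does not contain 207.55.133.44
Longest matching prefix is /13 -> interface Serial0/0.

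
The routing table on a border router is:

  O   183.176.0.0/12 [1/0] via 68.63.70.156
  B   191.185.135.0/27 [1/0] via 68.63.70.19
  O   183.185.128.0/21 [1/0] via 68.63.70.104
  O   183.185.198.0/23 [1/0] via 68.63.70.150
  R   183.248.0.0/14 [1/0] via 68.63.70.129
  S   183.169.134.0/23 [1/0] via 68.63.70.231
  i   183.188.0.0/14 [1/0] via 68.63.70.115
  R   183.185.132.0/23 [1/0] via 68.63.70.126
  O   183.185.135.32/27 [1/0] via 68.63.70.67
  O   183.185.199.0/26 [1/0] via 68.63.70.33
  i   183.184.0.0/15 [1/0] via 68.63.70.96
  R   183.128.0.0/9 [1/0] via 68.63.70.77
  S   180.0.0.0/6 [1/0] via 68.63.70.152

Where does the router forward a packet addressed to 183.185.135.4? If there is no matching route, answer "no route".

Routes whose prefix contains 183.185.135.4:
  180.0.0.0/6 (180.0.0.0 - 183.255.255.255) -> 68.63.70.152
  183.128.0.0/9 (183.128.0.0 - 183.255.255.255) -> 68.63.70.77
  183.176.0.0/12 (183.176.0.0 - 183.191.255.255) -> 68.63.70.156
  183.184.0.0/15 (183.184.0.0 - 183.185.255.255) -> 68.63.70.96
  183.185.128.0/21 (183.185.128.0 - 183.185.135.255) -> 68.63.70.104
More-specific entries that do NOT match:
  191.185.135.0/27 (191.185.135.0 - 191.185.135.31) does not contain 183.185.135.4
  183.185.135.32/27 (183.185.135.32 - 183.185.135.63) does not contain 183.185.135.4
  183.185.199.0/26 (183.185.199.0 - 183.185.199.63) does not contain 183.185.135.4
  183.185.198.0/23 (183.185.198.0 - 183.185.199.255) does not contain 183.185.135.4
  183.169.134.0/23 (183.169.134.0 - 183.169.135.255) does not contain 183.185.135.4
  183.185.132.0/23 (183.185.132.0 - 183.185.133.255) does not contain 183.185.135.4
Longest matching prefix is /21 -> next hop 68.63.70.104.

68.63.70.104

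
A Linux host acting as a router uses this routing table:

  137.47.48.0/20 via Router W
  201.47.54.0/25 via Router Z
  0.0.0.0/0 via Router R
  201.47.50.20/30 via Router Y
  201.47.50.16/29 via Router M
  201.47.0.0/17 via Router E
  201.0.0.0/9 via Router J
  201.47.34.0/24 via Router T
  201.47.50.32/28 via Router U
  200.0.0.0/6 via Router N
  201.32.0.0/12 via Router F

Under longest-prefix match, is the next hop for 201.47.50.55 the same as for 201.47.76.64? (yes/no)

201.47.50.55: longest match 201.47.0.0/17 -> Router E
201.47.76.64: longest match 201.47.0.0/17 -> Router E

yes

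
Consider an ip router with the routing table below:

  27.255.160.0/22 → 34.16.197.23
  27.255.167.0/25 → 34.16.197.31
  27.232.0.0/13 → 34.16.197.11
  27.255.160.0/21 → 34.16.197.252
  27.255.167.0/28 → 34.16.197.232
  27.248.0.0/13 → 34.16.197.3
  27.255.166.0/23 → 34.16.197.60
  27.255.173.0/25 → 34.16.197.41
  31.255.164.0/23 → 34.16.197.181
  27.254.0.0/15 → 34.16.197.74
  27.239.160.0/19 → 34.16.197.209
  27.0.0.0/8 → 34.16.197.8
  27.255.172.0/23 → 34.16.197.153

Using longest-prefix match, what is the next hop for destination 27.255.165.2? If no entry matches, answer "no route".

34.16.197.252

Routes whose prefix contains 27.255.165.2:
  27.0.0.0/8 (27.0.0.0 - 27.255.255.255) -> 34.16.197.8
  27.248.0.0/13 (27.248.0.0 - 27.255.255.255) -> 34.16.197.3
  27.254.0.0/15 (27.254.0.0 - 27.255.255.255) -> 34.16.197.74
  27.255.160.0/21 (27.255.160.0 - 27.255.167.255) -> 34.16.197.252
More-specific entries that do NOT match:
  27.255.167.0/28 (27.255.167.0 - 27.255.167.15) does not contain 27.255.165.2
  27.255.167.0/25 (27.255.167.0 - 27.255.167.127) does not contain 27.255.165.2
  27.255.173.0/25 (27.255.173.0 - 27.255.173.127) does not contain 27.255.165.2
  27.255.166.0/23 (27.255.166.0 - 27.255.167.255) does not contain 27.255.165.2
  31.255.164.0/23 (31.255.164.0 - 31.255.165.255) does not contain 27.255.165.2
  27.255.172.0/23 (27.255.172.0 - 27.255.173.255) does not contain 27.255.165.2
  27.255.160.0/22 (27.255.160.0 - 27.255.163.255) does not contain 27.255.165.2
Longest matching prefix is /21 -> next hop 34.16.197.252.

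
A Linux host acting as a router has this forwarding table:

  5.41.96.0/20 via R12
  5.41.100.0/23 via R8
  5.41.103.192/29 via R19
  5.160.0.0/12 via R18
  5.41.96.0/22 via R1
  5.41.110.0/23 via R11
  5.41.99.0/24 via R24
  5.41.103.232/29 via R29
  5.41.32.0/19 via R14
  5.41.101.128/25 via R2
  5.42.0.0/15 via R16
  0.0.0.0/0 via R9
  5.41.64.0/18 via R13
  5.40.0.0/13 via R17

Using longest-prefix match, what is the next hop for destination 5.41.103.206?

Routes whose prefix contains 5.41.103.206:
  0.0.0.0/0 (default, matches everything) -> R9
  5.40.0.0/13 (5.40.0.0 - 5.47.255.255) -> R17
  5.41.64.0/18 (5.41.64.0 - 5.41.127.255) -> R13
  5.41.96.0/20 (5.41.96.0 - 5.41.111.255) -> R12
More-specific entries that do NOT match:
  5.41.103.192/29 (5.41.103.192 - 5.41.103.199) does not contain 5.41.103.206
  5.41.103.232/29 (5.41.103.232 - 5.41.103.239) does not contain 5.41.103.206
  5.41.101.128/25 (5.41.101.128 - 5.41.101.255) does not contain 5.41.103.206
  5.41.99.0/24 (5.41.99.0 - 5.41.99.255) does not contain 5.41.103.206
  5.41.100.0/23 (5.41.100.0 - 5.41.101.255) does not contain 5.41.103.206
  5.41.110.0/23 (5.41.110.0 - 5.41.111.255) does not contain 5.41.103.206
  5.41.96.0/22 (5.41.96.0 - 5.41.99.255) does not contain 5.41.103.206
Longest matching prefix is /20 -> next hop R12.

R12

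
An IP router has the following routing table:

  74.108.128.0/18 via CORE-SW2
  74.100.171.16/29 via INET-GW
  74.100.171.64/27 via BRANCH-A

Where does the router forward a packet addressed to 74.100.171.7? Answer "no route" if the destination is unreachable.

no route

No entry's prefix contains 74.100.171.7; there is no default route.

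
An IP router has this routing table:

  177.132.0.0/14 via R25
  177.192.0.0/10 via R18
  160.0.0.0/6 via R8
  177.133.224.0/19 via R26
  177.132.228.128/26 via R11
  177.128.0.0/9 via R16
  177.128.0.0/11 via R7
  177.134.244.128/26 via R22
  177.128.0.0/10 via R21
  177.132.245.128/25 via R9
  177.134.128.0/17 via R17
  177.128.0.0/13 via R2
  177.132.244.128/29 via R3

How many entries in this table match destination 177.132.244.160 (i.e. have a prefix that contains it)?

5

Prefixes containing 177.132.244.160:
  177.128.0.0/9 (177.128.0.0 - 177.255.255.255)
  177.128.0.0/10 (177.128.0.0 - 177.191.255.255)
  177.128.0.0/11 (177.128.0.0 - 177.159.255.255)
  177.128.0.0/13 (177.128.0.0 - 177.135.255.255)
  177.132.0.0/14 (177.132.0.0 - 177.135.255.255)
Total matching entries: 5.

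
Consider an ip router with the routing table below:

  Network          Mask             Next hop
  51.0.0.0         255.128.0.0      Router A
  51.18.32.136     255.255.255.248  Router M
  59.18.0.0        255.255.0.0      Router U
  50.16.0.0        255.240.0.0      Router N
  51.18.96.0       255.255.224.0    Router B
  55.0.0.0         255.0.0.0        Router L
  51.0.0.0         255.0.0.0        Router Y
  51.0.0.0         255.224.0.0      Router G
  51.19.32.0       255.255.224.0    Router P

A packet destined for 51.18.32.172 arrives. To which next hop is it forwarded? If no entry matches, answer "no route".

Routes whose prefix contains 51.18.32.172:
  51.0.0.0/8 (51.0.0.0 - 51.255.255.255) -> Router Y
  51.0.0.0/9 (51.0.0.0 - 51.127.255.255) -> Router A
  51.0.0.0/11 (51.0.0.0 - 51.31.255.255) -> Router G
More-specific entries that do NOT match:
  51.18.32.136/29 (51.18.32.136 - 51.18.32.143) does not contain 51.18.32.172
  51.18.96.0/19 (51.18.96.0 - 51.18.127.255) does not contain 51.18.32.172
  51.19.32.0/19 (51.19.32.0 - 51.19.63.255) does not contain 51.18.32.172
  59.18.0.0/16 (59.18.0.0 - 59.18.255.255) does not contain 51.18.32.172
  50.16.0.0/12 (50.16.0.0 - 50.31.255.255) does not contain 51.18.32.172
Longest matching prefix is /11 -> next hop Router G.

Router G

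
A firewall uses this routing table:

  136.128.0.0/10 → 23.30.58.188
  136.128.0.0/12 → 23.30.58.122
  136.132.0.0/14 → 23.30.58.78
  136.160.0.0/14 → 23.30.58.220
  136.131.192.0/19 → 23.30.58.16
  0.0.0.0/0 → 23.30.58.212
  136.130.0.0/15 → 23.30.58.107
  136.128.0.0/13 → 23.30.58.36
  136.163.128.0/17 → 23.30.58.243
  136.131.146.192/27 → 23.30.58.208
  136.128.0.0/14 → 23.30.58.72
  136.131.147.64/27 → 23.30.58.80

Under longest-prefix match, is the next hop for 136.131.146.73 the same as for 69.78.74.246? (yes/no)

136.131.146.73: longest match 136.130.0.0/15 -> 23.30.58.107
69.78.74.246: longest match 0.0.0.0/0 -> 23.30.58.212

no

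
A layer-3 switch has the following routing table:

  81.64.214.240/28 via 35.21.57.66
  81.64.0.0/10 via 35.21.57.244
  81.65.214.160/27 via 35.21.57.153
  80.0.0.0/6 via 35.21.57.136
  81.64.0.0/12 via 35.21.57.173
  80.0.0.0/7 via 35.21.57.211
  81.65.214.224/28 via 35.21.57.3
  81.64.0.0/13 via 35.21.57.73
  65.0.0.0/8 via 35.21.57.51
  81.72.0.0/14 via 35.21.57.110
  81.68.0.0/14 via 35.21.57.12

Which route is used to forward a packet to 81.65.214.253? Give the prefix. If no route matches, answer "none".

81.64.0.0/13

Entries matching 81.65.214.253:
  80.0.0.0/6 (80.0.0.0 - 83.255.255.255)
  80.0.0.0/7 (80.0.0.0 - 81.255.255.255)
  81.64.0.0/10 (81.64.0.0 - 81.127.255.255)
  81.64.0.0/12 (81.64.0.0 - 81.79.255.255)
  81.64.0.0/13 (81.64.0.0 - 81.71.255.255)
Most specific is 81.64.0.0/13.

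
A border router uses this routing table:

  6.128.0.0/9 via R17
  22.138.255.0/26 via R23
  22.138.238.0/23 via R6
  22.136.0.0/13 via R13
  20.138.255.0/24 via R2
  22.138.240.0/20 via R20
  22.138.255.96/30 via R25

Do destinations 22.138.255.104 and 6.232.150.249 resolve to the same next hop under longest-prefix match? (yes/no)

22.138.255.104: longest match 22.138.240.0/20 -> R20
6.232.150.249: longest match 6.128.0.0/9 -> R17

no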